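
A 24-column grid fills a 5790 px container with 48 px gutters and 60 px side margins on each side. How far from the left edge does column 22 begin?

5063.25 px

Take off 120 px of margins, leaving 5670 px.
24c + 23·48 = 5670 → 24c = 4566 → c = 190.25 px.
Before column 22: the margin + 21 columns + 21 gutters.
Offset = 60 + 21·(190.25 + 48) = 60 + 5003.25 = 5063.25 px.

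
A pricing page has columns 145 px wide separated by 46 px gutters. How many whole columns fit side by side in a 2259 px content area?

12 columns: 12·145 + 11·46 = 2246 px ≤ 2259.
13 columns: 2437 px > 2259. So 12.

12 columns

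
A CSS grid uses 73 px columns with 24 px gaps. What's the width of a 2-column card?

2 columns plus 1 gap: 146 + 24 = 170 px.

170 px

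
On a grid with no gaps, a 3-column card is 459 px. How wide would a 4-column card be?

612 px

3c = 459 → c = 153 px.
4-column span = 4·153 = 612 px.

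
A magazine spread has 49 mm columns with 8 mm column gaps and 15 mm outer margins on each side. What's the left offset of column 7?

357 mm

Each column+gutter stride is 57 mm; 6 of them past the 15 mm margin is 15 + 342 = 357 mm.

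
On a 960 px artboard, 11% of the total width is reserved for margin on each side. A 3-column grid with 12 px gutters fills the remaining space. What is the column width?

Margins: 11% × 960 = 105.6 px each, so content = 960 − 211.2 = 748.8 px.
Subtracting 2 gutters of 12 leaves 724.8 for 3 columns, so c = 241.6 px.

241.6 px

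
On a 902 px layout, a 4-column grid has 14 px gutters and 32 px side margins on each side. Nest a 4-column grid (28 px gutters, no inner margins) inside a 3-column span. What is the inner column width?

Subtract both margins: 902 − 2·32 = 838 px.
Subtracting 3 gutters of 14 leaves 796 for 4 columns, so c = 199 px.
Span of 3: 3·199 + 2·14 = 597 + 28 = 625 px.
4 columns + 3 gutters: 4d + 3·28 = 625.
4d = 625 − 84 = 541, so d = 135.25 px.

135.25 px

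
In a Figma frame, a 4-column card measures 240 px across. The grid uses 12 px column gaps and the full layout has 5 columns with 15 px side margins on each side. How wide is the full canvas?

240 − 3·12 = 204; ÷4 gives c = 51 px.
Adding margins, columns and gutters: 30 + 255 + 48 = 333 px.

333 px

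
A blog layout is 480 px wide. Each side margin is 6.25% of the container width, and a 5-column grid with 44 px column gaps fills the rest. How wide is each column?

Each margin = 6.25% of 480 = 30 px; content = 480 − 2·30 = 420 px.
5c + 4·44 = 420 → 5c = 244 → c = 48.8 px.

48.8 px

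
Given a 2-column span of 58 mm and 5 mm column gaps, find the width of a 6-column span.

184 mm

2 columns + 1 column gap: 2c + 1·5 = 58.
2c = 58 − 5 = 53, so c = 26.5 mm.
6-column span = 6·26.5 + 5·5 = 184 mm.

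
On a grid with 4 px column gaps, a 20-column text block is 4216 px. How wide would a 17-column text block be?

4216 − 19·4 = 4140; ÷20 gives c = 207 px.
Span of 17: 17·207 + 16·4 = 3519 + 64 = 3583 px.

3583 px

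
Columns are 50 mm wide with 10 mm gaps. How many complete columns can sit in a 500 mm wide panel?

k columns need k·50 + (k−1)·10 = k·60 − 10.
k·60 − 10 ≤ 500 → k ≤ 510 / 60 ≈ 8.50, so k = 8.

8 columns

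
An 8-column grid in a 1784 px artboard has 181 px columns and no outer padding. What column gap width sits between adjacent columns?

48 px

Columns use 1448 px, leaving 336 px across 7 column gaps = 48 px each.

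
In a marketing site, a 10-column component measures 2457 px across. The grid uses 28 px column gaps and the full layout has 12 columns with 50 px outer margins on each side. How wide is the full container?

10c + 9·28 = 2457 → 10c = 2205 → c = 220.5 px.
Adding margins, columns and gutters: 100 + 2646 + 308 = 3054 px.

3054 px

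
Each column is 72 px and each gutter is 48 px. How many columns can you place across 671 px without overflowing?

5 columns

k columns need k·72 + (k−1)·48 = k·120 − 48.
k·120 − 48 ≤ 671 → k ≤ 719 / 120 ≈ 5.99, so k = 5.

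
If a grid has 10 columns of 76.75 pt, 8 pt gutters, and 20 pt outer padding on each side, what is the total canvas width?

879.5 pt

Canvas = 2·20 + 10·76.75 + 9·8 = 40 + 767.5 + 72 = 879.5 pt.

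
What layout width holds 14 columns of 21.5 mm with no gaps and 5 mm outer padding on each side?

Summing: 10 + 301 = 311 mm.

311 mm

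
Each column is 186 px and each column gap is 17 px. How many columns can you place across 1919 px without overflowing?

9 columns

Each extra column adds 186 + 17 = 203 px.
(1919 + 17) / 203 = 9.54, so 9 columns fit.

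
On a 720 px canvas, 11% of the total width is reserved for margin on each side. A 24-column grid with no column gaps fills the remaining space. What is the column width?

720 × (1 − 2·11%) = 720 × 78% = 561.6 px for the columns.
561.6 / 24 = 23.4 px per column.

23.4 px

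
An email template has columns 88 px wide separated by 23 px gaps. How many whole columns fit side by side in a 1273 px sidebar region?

11 columns

11 columns: 11·88 + 10·23 = 1198 px ≤ 1273.
12 columns: 1309 px > 1273. So 11.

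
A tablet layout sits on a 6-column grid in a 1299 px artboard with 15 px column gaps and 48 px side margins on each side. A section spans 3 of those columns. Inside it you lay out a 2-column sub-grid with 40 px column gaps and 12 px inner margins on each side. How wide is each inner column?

265 px

Outer content = 1299 − 2·48 = 1203 px.
6c + 5·15 = 1203 → 6c = 1128 → c = 188 px.
3 columns plus 2 column gaps: 564 + 30 = 594 px.
Inner content = 594 − 2·12 = 570 px.
570 − 1·40 = 530; ÷2 gives d = 265 px.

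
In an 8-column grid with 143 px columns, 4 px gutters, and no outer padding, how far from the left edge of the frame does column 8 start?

Before column 8: 7 columns + 7 gutters.
Offset = 7·(143 + 4) = 7·147 = 1029 px.

1029 px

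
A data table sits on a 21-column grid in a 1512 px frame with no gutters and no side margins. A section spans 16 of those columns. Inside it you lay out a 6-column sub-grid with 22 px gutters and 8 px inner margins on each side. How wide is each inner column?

171 px

21c = 1512 → c = 72 px.
16-column span = 16·72 = 1152 px.
Inner content = 1152 − 2·8 = 1136 px.
6d + 5·22 = 1136 → 6d = 1026 → d = 171 px.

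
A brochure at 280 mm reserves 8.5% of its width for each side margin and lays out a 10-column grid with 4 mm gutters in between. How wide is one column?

19.64 mm

Margins: 8.5% × 280 = 23.8 mm each, so content = 280 − 47.6 = 232.4 mm.
10 columns + 9 gutters: 10c + 9·4 = 232.4.
10c = 232.4 − 36 = 196.4, so c = 19.64 mm.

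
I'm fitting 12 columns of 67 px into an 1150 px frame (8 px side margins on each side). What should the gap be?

Content width = 1150 − 2·8 = 1134 px.
12 columns take 12·67 = 804 px; remaining 330 splits into 11 gaps.
g = 330 / 11 = 30 px.

30 px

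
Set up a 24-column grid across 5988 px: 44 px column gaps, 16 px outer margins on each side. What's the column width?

Inside the margins: 5988 − 32 = 5956 px.
24 columns + 23 column gaps: 24c + 23·44 = 5956.
24c = 5956 − 1012 = 4944, so c = 206 px.

206 px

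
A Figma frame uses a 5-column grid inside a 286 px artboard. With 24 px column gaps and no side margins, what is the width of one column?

38 px

286 − 4·24 = 190; ÷5 gives c = 38 px.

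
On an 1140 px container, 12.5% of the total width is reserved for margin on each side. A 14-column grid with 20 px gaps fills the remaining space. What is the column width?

Margins: 12.5% × 1140 = 142.5 px each, so content = 1140 − 285 = 855 px.
14c + 13·20 = 855 → 14c = 595 → c = 42.5 px.

42.5 px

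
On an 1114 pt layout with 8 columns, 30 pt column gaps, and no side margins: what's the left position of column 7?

8c + 7·30 = 1114 → 8c = 904 → c = 113 pt.
Each column+gutter stride is 143 pt; with no margin, 6 of them is 858 pt.

858 pt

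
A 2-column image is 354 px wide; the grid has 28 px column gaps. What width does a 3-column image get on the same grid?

2 columns + 1 column gap: 2c + 1·28 = 354.
2c = 354 − 28 = 326, so c = 163 px.
3 columns plus 2 column gaps: 489 + 56 = 545 px.

545 px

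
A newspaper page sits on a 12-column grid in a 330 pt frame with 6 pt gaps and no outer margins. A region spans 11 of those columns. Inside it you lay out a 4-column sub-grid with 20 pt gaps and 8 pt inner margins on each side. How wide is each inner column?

56.5 pt

330 − 11·6 = 264; ÷12 gives c = 22 pt.
11-column span = 11·22 + 10·6 = 302 pt.
Inner content = 302 − 2·8 = 286 pt.
286 − 3·20 = 226; ÷4 gives d = 56.5 pt.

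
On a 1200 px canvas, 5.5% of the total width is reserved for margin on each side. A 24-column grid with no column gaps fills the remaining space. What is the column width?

44.5 px

Margins: 5.5% × 1200 = 66 px each, so content = 1200 − 132 = 1068 px.
With no column gaps, each column is 1068/24 = 44.5 px.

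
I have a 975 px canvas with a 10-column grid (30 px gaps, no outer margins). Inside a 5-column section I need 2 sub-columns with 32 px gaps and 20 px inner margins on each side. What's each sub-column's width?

10 columns + 9 gaps: 10c + 9·30 = 975.
10c = 975 − 270 = 705, so c = 70.5 px.
5-column span = 5·70.5 + 4·30 = 472.5 px.
Inner content = 472.5 − 2·20 = 432.5 px.
2d + 1·32 = 432.5 → 2d = 400.5 → d = 200.25 px.

200.25 px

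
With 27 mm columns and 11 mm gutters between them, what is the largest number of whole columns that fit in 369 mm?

k columns need k·27 + (k−1)·11 = k·38 − 11.
k·38 − 11 ≤ 369 → k ≤ 380 / 38 ≈ 10.00, so k = 10.

10 columns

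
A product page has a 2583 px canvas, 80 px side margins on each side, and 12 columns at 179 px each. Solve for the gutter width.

25 px

Inside the margins: 2583 − 160 = 2423 px.
12 columns take 12·179 = 2148 px; remaining 275 splits into 11 gutters.
g = 275 / 11 = 25 px.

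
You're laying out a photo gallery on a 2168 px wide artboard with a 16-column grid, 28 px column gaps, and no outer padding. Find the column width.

109.25 px

2168 − 15·28 = 1748; ÷16 gives c = 109.25 px.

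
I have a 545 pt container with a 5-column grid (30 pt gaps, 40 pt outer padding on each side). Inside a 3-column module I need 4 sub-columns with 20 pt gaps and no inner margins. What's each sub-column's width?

Outer content = 545 − 2·40 = 465 pt.
5c + 4·30 = 465 → 5c = 345 → c = 69 pt.
3 columns plus 2 gaps: 207 + 60 = 267 pt.
267 − 3·20 = 207; ÷4 gives d = 51.75 pt.

51.75 pt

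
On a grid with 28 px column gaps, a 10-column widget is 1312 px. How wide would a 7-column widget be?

910 px

10c + 9·28 = 1312 → 10c = 1060 → c = 106 px.
7 columns plus 6 column gaps: 742 + 168 = 910 px.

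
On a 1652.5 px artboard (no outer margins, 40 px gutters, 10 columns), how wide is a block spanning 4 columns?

Subtracting 9 gutters of 40 leaves 1292.5 for 10 columns, so c = 129.25 px.
4-column span = 4·129.25 + 3·40 = 637 px.

637 px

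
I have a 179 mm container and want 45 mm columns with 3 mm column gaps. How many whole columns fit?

3 columns

Each extra column adds 45 + 3 = 48 mm.
(179 + 3) / 48 = 3.79, so 3 columns fit.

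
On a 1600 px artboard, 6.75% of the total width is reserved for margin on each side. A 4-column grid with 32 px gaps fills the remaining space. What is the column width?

322 px

Margins: 6.75% × 1600 = 108 px each, so content = 1600 − 216 = 1384 px.
4c + 3·32 = 1384 → 4c = 1288 → c = 322 px.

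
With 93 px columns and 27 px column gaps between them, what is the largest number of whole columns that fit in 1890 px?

k columns need k·93 + (k−1)·27 = k·120 − 27.
k·120 − 27 ≤ 1890 → k ≤ 1917 / 120 ≈ 15.97, so k = 15.

15 columns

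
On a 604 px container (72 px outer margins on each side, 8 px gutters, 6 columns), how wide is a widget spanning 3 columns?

226 px

Subtract both margins: 604 − 2·72 = 460 px.
6 columns + 5 gutters: 6c + 5·8 = 460.
6c = 460 − 40 = 420, so c = 70 px.
Span of 3: 3·70 + 2·8 = 210 + 16 = 226 px.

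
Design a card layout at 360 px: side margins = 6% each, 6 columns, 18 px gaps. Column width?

Each margin = 6% of 360 = 21.6 px; content = 360 − 2·21.6 = 316.8 px.
6c + 5·18 = 316.8 → 6c = 226.8 → c = 37.8 px.

37.8 px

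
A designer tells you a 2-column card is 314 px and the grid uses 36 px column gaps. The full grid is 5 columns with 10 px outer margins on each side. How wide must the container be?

2 columns + 1 column gap: 2c + 1·36 = 314.
2c = 314 − 36 = 278, so c = 139 px.
Container = 2·10 + 5·139 + 4·36 = 20 + 695 + 144 = 859 px.

859 px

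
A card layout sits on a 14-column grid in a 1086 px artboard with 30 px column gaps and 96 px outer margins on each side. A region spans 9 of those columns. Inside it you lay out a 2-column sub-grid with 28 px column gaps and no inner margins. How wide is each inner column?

268 px

Outer content = 1086 − 2·96 = 894 px.
14 columns + 13 column gaps: 14c + 13·30 = 894.
14c = 894 − 390 = 504, so c = 36 px.
9-column span = 9·36 + 8·30 = 564 px.
2d + 1·28 = 564 → 2d = 536 → d = 268 px.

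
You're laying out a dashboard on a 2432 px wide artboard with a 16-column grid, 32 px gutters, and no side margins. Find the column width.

2432 − 15·32 = 1952; ÷16 gives c = 122 px.

122 px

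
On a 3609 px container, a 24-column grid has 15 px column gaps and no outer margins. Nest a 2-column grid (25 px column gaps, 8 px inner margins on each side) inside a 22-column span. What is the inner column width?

3609 − 23·15 = 3264; ÷24 gives c = 136 px.
22-column span = 22·136 + 21·15 = 3307 px.
Inner content = 3307 − 2·8 = 3291 px.
2d + 1·25 = 3291 → 2d = 3266 → d = 1633 px.

1633 px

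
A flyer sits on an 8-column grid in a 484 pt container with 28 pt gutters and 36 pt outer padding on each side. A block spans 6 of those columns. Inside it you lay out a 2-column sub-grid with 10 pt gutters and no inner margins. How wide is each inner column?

146 pt

Subtract both margins: 484 − 2·36 = 412 pt.
412 − 7·28 = 216; ÷8 gives c = 27 pt.
6 columns plus 5 gutters: 162 + 140 = 302 pt.
2 columns + 1 gutter: 2d + 1·10 = 302.
2d = 302 − 10 = 292, so d = 146 pt.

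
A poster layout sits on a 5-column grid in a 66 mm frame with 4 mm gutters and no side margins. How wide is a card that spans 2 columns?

5c + 4·4 = 66 → 5c = 50 → c = 10 mm.
2 columns plus 1 gutter: 20 + 4 = 24 mm.

24 mm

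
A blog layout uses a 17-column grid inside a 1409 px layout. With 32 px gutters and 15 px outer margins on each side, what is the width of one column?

Inside the margins: 1409 − 30 = 1379 px.
1379 − 16·32 = 867; ÷17 gives c = 51 px.

51 px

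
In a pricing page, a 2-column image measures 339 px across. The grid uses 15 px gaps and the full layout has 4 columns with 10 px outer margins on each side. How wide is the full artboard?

713 px

339 − 1·15 = 324; ÷2 gives c = 162 px.
Total width: 2·10 + 4·162 + 3·15 = 713 px.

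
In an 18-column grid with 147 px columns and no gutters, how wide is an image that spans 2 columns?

With no gutters, 2 columns span 2·147 = 294 px.

294 px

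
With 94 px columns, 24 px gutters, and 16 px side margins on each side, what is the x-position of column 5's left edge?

488 px

Column 5 starts at margin + 4·(column + gutter) = 16 + 4·118 = 488 px.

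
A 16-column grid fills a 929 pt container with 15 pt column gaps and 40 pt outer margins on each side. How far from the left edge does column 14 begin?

Subtract both margins: 929 − 2·40 = 849 pt.
16 columns + 15 column gaps: 16c + 15·15 = 849.
16c = 849 − 225 = 624, so c = 39 pt.
Each column+gutter stride is 54 pt; 13 of them past the 40 pt margin is 40 + 702 = 742 pt.

742 pt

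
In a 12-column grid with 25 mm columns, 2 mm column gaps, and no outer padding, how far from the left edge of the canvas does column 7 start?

162 mm

No margin, so column 7 starts at 6·(column + gutter) = 6·27 = 162 mm.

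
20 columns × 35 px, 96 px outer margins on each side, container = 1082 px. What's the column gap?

Subtract both margins: 1082 − 2·96 = 890 px.
20 columns take 20·35 = 700 px; remaining 190 splits into 19 column gaps.
g = 190 / 19 = 10 px.

10 px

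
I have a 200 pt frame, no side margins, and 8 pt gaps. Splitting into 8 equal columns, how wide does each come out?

18 pt

8 columns + 7 gaps: 8c + 7·8 = 200.
8c = 200 − 56 = 144, so c = 18 pt.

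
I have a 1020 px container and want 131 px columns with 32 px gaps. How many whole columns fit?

6 columns: 6·131 + 5·32 = 946 px ≤ 1020.
7 columns: 1109 px > 1020. So 6.

6 columns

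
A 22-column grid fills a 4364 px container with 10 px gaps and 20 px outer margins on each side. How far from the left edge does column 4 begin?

Inside the margins: 4364 − 40 = 4324 px.
22c + 21·10 = 4324 → 22c = 4114 → c = 187 px.
Before column 4: the margin + 3 columns + 3 gaps.
Offset = 20 + 3·(187 + 10) = 20 + 591 = 611 px.

611 px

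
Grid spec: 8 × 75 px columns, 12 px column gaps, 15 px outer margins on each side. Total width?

714 px

Adding margins, columns and gutters: 30 + 600 + 84 = 714 px.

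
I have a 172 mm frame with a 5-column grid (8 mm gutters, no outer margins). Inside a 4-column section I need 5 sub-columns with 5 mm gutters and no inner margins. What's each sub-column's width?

23.2 mm

5c + 4·8 = 172 → 5c = 140 → c = 28 mm.
Span of 4: 4·28 + 3·8 = 112 + 24 = 136 mm.
136 − 4·5 = 116; ÷5 gives d = 23.2 mm.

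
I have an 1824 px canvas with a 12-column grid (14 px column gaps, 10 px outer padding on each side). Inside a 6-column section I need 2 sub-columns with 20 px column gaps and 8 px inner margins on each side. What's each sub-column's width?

429.5 px

Inside the margins: 1824 − 20 = 1804 px.
12 columns + 11 column gaps: 12c + 11·14 = 1804.
12c = 1804 − 154 = 1650, so c = 137.5 px.
6 columns plus 5 column gaps: 825 + 70 = 895 px.
Inner content = 895 − 2·8 = 879 px.
2 columns + 1 column gap: 2d + 1·20 = 879.
2d = 879 − 20 = 859, so d = 429.5 px.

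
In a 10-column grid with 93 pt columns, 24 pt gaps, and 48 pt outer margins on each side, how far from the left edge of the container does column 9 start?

984 pt

Each column+gutter stride is 117 pt; 8 of them past the 48 pt margin is 48 + 936 = 984 pt.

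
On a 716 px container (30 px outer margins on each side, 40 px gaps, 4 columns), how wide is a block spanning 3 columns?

Subtract both margins: 716 − 2·30 = 656 px.
656 − 3·40 = 536; ÷4 gives c = 134 px.
3-column span = 3·134 + 2·40 = 482 px.

482 px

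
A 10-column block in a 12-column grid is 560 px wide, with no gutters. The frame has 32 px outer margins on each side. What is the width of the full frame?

736 px

With no gutters, each column is 560/10 = 56 px.
Summing: 64 + 672 = 736 px.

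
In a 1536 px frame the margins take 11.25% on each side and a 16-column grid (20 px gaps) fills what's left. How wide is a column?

55.65 px

Each margin = 11.25% of 1536 = 172.8 px; content = 1536 − 2·172.8 = 1190.4 px.
Subtracting 15 gaps of 20 leaves 890.4 for 16 columns, so c = 55.65 px.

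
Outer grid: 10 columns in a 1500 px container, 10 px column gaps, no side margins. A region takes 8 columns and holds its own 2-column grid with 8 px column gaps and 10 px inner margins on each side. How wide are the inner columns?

585 px

10 columns + 9 column gaps: 10c + 9·10 = 1500.
10c = 1500 − 90 = 1410, so c = 141 px.
8 columns plus 7 column gaps: 1128 + 70 = 1198 px.
Inner content = 1198 − 2·10 = 1178 px.
Subtracting 1 column gap of 8 leaves 1170 for 2 columns, so d = 585 px.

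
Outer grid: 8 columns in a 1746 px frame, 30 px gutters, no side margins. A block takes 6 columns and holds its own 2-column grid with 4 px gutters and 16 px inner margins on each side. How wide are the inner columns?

8 columns + 7 gutters: 8c + 7·30 = 1746.
8c = 1746 − 210 = 1536, so c = 192 px.
6-column span = 6·192 + 5·30 = 1302 px.
Inner content = 1302 − 2·16 = 1270 px.
Subtracting 1 gutter of 4 leaves 1266 for 2 columns, so d = 633 px.

633 px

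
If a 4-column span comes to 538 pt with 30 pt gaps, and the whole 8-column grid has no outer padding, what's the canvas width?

538 − 3·30 = 448; ÷4 gives c = 112 pt.
Total width: 8·112 + 7·30 = 1106 pt.

1106 pt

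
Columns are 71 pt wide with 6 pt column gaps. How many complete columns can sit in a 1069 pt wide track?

13 columns

k columns need k·71 + (k−1)·6 = k·77 − 6.
k·77 − 6 ≤ 1069 → k ≤ 1075 / 77 ≈ 13.96, so k = 13.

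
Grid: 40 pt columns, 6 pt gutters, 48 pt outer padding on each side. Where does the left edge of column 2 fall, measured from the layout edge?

94 pt

Column 2 starts at margin + 1·(column + gutter) = 48 + 1·46 = 94 pt.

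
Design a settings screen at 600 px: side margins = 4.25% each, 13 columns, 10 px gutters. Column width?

33 px

Each margin = 4.25% of 600 = 25.5 px; content = 600 − 2·25.5 = 549 px.
Subtracting 12 gutters of 10 leaves 429 for 13 columns, so c = 33 px.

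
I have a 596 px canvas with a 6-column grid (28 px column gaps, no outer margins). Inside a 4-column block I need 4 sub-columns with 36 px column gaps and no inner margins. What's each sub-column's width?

6 columns + 5 column gaps: 6c + 5·28 = 596.
6c = 596 − 140 = 456, so c = 76 px.
4-column span = 4·76 + 3·28 = 388 px.
4d + 3·36 = 388 → 4d = 280 → d = 70 px.

70 px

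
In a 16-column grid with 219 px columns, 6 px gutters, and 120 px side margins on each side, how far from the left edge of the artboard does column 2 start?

345 px

Column 2 starts at margin + 1·(column + gutter) = 120 + 1·225 = 345 px.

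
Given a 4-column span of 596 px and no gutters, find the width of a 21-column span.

3129 px

4c = 596 → c = 149 px.
With no gutters, 21 columns span 21·149 = 3129 px.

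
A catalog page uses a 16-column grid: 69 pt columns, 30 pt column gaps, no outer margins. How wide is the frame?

Summing: 1104 + 450 = 1554 pt.

1554 pt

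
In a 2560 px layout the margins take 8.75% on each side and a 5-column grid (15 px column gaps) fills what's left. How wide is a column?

410.4 px

2560 × (1 − 2·8.75%) = 2560 × 82.5% = 2112 px for the columns.
5c + 4·15 = 2112 → 5c = 2052 → c = 410.4 px.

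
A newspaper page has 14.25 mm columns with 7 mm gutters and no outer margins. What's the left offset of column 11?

No margin, so column 11 starts at 10·(column + gutter) = 10·21.25 = 212.5 mm.

212.5 mm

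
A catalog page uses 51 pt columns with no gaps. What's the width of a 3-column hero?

153 pt

3-column span = 3·51 = 153 pt.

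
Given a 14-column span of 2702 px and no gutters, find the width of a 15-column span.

With no gutters, each column is 2702/14 = 193 px.
15-column span = 15·193 = 2895 px.

2895 px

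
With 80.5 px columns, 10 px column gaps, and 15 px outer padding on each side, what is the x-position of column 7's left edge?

Each column+gutter stride is 90.5 px; 6 of them past the 15 px margin is 15 + 543 = 558 px.

558 px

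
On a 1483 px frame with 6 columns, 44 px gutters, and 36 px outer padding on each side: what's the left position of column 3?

Subtract both margins: 1483 − 2·36 = 1411 px.
Subtracting 5 gutters of 44 leaves 1191 for 6 columns, so c = 198.5 px.
Each column+gutter stride is 242.5 px; 2 of them past the 36 px margin is 36 + 485 = 521 px.

521 px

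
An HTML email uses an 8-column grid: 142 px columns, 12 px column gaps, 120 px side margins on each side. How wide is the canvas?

Adding margins, columns and gutters: 240 + 1136 + 84 = 1460 px.

1460 px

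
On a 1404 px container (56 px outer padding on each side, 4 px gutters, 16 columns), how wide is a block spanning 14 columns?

Subtract both margins: 1404 − 2·56 = 1292 px.
Subtracting 15 gutters of 4 leaves 1232 for 16 columns, so c = 77 px.
14 columns plus 13 gutters: 1078 + 52 = 1130 px.

1130 px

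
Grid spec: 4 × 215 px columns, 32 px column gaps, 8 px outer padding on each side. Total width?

Total width: 2·8 + 4·215 + 3·32 = 972 px.

972 px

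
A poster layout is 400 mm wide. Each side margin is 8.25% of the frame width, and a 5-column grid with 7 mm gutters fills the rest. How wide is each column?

61.2 mm

Each margin = 8.25% of 400 = 33 mm; content = 400 − 2·33 = 334 mm.
Subtracting 4 gutters of 7 leaves 306 for 5 columns, so c = 61.2 mm.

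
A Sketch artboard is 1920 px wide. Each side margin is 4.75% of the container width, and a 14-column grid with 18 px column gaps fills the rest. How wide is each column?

Margins: 4.75% × 1920 = 91.2 px each, so content = 1920 − 182.4 = 1737.6 px.
14 columns + 13 column gaps: 14c + 13·18 = 1737.6.
14c = 1737.6 − 234 = 1503.6, so c = 107.4 px.

107.4 px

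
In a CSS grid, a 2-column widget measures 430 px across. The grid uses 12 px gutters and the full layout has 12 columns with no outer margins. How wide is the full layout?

Subtracting 1 gutter of 12 leaves 418 for 2 columns, so c = 209 px.
Summing: 2508 + 132 = 2640 px.

2640 px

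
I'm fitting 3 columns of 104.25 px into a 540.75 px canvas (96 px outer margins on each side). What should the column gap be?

Subtract both margins: 540.75 − 2·96 = 348.75 px.
3 columns take 3·104.25 = 312.75 px; remaining 36 splits into 2 column gaps.
g = 36 / 2 = 18 px.

18 px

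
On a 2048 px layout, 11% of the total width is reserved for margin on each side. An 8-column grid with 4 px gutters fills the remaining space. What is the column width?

196.18 px

Each margin = 11% of 2048 = 225.28 px; content = 2048 − 2·225.28 = 1597.44 px.
1597.44 − 7·4 = 1569.44; ÷8 gives c = 196.18 px.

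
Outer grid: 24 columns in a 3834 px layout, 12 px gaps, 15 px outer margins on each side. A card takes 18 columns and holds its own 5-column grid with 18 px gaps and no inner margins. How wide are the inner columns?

Subtract both margins: 3834 − 2·15 = 3804 px.
24c + 23·12 = 3804 → 24c = 3528 → c = 147 px.
Span of 18: 18·147 + 17·12 = 2646 + 204 = 2850 px.
2850 − 4·18 = 2778; ÷5 gives d = 555.6 px.

555.6 px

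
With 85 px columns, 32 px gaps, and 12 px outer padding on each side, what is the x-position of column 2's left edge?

Column 2 starts at margin + 1·(column + gutter) = 12 + 1·117 = 129 px.

129 px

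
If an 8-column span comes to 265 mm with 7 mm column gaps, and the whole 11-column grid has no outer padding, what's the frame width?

8 columns + 7 column gaps: 8c + 7·7 = 265.
8c = 265 − 49 = 216, so c = 27 mm.
Summing: 297 + 70 = 367 mm.

367 mm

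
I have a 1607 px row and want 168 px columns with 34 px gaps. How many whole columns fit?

Each extra column adds 168 + 34 = 202 px.
(1607 + 34) / 202 = 8.12, so 8 columns fit.

8 columns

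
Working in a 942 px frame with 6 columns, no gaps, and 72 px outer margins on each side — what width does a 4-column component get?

Subtract both margins: 942 − 2·72 = 798 px.
6c = 798 → c = 133 px.
With no gaps, 4 columns span 4·133 = 532 px.

532 px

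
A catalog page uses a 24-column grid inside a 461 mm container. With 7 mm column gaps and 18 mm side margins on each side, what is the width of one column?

11 mm

Inside the margins: 461 − 36 = 425 mm.
24 columns + 23 column gaps: 24c + 23·7 = 425.
24c = 425 − 161 = 264, so c = 11 mm.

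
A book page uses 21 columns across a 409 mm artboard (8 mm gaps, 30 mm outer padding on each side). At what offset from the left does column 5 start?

Take off 60 mm of margins, leaving 349 mm.
349 − 20·8 = 189; ÷21 gives c = 9 mm.
Column 5 starts at margin + 4·(column + gutter) = 30 + 4·17 = 98 mm.

98 mm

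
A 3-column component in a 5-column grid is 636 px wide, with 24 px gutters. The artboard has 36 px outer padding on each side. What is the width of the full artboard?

1148 px

636 − 2·24 = 588; ÷3 gives c = 196 px.
Artboard = 2·36 + 5·196 + 4·24 = 72 + 980 + 96 = 1148 px.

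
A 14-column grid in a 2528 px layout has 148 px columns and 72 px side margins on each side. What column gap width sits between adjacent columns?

Content width = 2528 − 2·72 = 2384 px.
14·148 + 13g = 2384 → 13g = 312 → g = 24 px.

24 px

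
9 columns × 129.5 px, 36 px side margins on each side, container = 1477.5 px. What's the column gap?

Content width = 1477.5 − 2·36 = 1405.5 px.
Columns use 1165.5 px, leaving 240 px across 8 column gaps = 30 px each.

30 px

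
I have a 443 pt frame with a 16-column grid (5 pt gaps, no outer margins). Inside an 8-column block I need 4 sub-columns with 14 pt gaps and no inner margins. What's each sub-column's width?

16c + 15·5 = 443 → 16c = 368 → c = 23 pt.
8 columns plus 7 gaps: 184 + 35 = 219 pt.
4 columns + 3 gaps: 4d + 3·14 = 219.
4d = 219 − 42 = 177, so d = 44.25 pt.

44.25 pt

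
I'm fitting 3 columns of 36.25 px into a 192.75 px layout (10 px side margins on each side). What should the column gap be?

Take off 20 px of margins, leaving 172.75 px.
3·36.25 + 2g = 172.75 → 2g = 64 → g = 32 px.

32 px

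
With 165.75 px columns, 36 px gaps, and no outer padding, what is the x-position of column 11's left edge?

2017.5 px

No margin, so column 11 starts at 10·(column + gutter) = 10·201.75 = 2017.5 px.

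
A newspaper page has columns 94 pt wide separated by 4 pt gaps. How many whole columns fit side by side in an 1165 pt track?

Each extra column adds 94 + 4 = 98 pt.
(1165 + 4) / 98 = 11.93, so 11 columns fit.

11 columns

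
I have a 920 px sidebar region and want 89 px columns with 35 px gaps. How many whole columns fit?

7 columns

k columns need k·89 + (k−1)·35 = k·124 − 35.
k·124 − 35 ≤ 920 → k ≤ 955 / 124 ≈ 7.70, so k = 7.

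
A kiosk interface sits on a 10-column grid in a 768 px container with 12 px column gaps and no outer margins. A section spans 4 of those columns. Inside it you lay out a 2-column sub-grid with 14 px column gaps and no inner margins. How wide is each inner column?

143 px

Subtracting 9 column gaps of 12 leaves 660 for 10 columns, so c = 66 px.
Span of 4: 4·66 + 3·12 = 264 + 36 = 300 px.
Subtracting 1 column gap of 14 leaves 286 for 2 columns, so d = 143 px.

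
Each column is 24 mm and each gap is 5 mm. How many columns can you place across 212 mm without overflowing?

7 columns: 7·24 + 6·5 = 198 mm ≤ 212.
8 columns: 227 mm > 212. So 7.

7 columns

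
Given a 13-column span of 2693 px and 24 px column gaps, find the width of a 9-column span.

Subtracting 12 column gaps of 24 leaves 2405 for 13 columns, so c = 185 px.
Span of 9: 9·185 + 8·24 = 1665 + 192 = 1857 px.

1857 px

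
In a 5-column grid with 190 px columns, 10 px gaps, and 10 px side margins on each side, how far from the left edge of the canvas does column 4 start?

Column 4 starts at margin + 3·(column + gutter) = 10 + 3·200 = 610 px.

610 px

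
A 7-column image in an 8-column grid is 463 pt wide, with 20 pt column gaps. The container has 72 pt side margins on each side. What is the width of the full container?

Subtracting 6 column gaps of 20 leaves 343 for 7 columns, so c = 49 pt.
Total width: 2·72 + 8·49 + 7·20 = 676 pt.

676 pt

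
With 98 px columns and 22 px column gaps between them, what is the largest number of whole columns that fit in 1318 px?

11 columns

k columns need k·98 + (k−1)·22 = k·120 − 22.
k·120 − 22 ≤ 1318 → k ≤ 1340 / 120 ≈ 11.17, so k = 11.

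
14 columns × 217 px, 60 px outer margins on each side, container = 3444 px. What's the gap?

22 px

Take off 120 px of margins, leaving 3324 px.
14 columns take 14·217 = 3038 px; remaining 286 splits into 13 gaps.
g = 286 / 13 = 22 px.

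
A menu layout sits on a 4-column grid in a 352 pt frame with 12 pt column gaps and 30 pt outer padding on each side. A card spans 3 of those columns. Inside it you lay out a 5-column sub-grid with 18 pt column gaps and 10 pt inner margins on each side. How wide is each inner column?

Outer content = 352 − 2·30 = 292 pt.
292 − 3·12 = 256; ÷4 gives c = 64 pt.
3-column span = 3·64 + 2·12 = 216 pt.
Inner content = 216 − 2·10 = 196 pt.
5d + 4·18 = 196 → 5d = 124 → d = 24.8 pt.

24.8 pt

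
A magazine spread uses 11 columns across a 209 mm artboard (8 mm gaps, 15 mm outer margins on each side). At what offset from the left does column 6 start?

100 mm

Subtract both margins: 209 − 2·15 = 179 mm.
179 − 10·8 = 99; ÷11 gives c = 9 mm.
Each column+gutter stride is 17 mm; 5 of them past the 15 mm margin is 15 + 85 = 100 mm.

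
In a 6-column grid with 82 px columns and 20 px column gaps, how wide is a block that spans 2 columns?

Span of 2: 2·82 + 1·20 = 164 + 20 = 184 px.

184 px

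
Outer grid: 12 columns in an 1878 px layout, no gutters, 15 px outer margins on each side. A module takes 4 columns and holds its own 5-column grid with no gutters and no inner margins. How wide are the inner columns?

123.2 px

Inside the margins: 1878 − 30 = 1848 px.
12c = 1848 → c = 154 px.
4-column span = 4·154 = 616 px.
616 / 5 = 123.2 px per column.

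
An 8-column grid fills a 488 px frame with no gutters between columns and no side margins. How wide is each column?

488 / 8 = 61 px per column.

61 px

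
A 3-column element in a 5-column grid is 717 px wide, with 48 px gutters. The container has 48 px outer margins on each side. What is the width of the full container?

Subtracting 2 gutters of 48 leaves 621 for 3 columns, so c = 207 px.
Container = 2·48 + 5·207 + 4·48 = 96 + 1035 + 192 = 1323 px.

1323 px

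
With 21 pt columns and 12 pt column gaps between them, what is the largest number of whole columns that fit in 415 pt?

12 columns: 12·21 + 11·12 = 384 pt ≤ 415.
13 columns: 417 pt > 415. So 12.

12 columns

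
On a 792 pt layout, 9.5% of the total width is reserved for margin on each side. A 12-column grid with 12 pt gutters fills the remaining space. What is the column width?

Each margin = 9.5% of 792 = 75.24 pt; content = 792 − 2·75.24 = 641.52 pt.
12 columns + 11 gutters: 12c + 11·12 = 641.52.
12c = 641.52 − 132 = 509.52, so c = 42.46 pt.

42.46 pt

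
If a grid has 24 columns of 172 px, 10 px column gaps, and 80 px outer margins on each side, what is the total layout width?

4518 px

Total width: 2·80 + 24·172 + 23·10 = 4518 px.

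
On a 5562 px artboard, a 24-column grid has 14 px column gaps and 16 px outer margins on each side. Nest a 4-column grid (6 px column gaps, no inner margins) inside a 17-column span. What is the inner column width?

Take off 32 px of margins, leaving 5530 px.
Subtracting 23 column gaps of 14 leaves 5208 for 24 columns, so c = 217 px.
Span of 17: 17·217 + 16·14 = 3689 + 224 = 3913 px.
3913 − 3·6 = 3895; ÷4 gives d = 973.75 px.

973.75 px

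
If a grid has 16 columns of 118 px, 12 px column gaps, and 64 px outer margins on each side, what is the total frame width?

Total width: 2·64 + 16·118 + 15·12 = 2196 px.

2196 px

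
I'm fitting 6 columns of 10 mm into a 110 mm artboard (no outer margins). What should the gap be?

10 mm

6 columns take 6·10 = 60 mm; remaining 50 splits into 5 gaps.
g = 50 / 5 = 10 mm.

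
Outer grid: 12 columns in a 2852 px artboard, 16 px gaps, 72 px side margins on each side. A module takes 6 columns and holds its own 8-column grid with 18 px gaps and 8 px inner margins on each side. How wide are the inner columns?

Inside the margins: 2852 − 144 = 2708 px.
Subtracting 11 gaps of 16 leaves 2532 for 12 columns, so c = 211 px.
Span of 6: 6·211 + 5·16 = 1266 + 80 = 1346 px.
Inner content = 1346 − 2·8 = 1330 px.
1330 − 7·18 = 1204; ÷8 gives d = 150.5 px.

150.5 px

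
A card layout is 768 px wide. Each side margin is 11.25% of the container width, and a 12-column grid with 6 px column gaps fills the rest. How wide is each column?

Each margin = 11.25% of 768 = 86.4 px; content = 768 − 2·86.4 = 595.2 px.
12c + 11·6 = 595.2 → 12c = 529.2 → c = 44.1 px.

44.1 px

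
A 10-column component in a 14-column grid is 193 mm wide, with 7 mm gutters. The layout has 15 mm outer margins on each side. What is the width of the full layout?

303 mm

10 columns + 9 gutters: 10c + 9·7 = 193.
10c = 193 − 63 = 130, so c = 13 mm.
Layout = 2·15 + 14·13 + 13·7 = 30 + 182 + 91 = 303 mm.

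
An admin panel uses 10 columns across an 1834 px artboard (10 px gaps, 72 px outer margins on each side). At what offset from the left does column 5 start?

752 px

Inside the margins: 1834 − 144 = 1690 px.
1690 − 9·10 = 1600; ÷10 gives c = 160 px.
Each column+gutter stride is 170 px; 4 of them past the 72 px margin is 72 + 680 = 752 px.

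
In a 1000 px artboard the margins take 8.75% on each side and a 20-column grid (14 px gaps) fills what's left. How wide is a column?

27.95 px

Margins: 8.75% × 1000 = 87.5 px each, so content = 1000 − 175 = 825 px.
Subtracting 19 gaps of 14 leaves 559 for 20 columns, so c = 27.95 px.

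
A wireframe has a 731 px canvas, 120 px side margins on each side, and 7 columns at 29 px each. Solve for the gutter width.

48 px

Subtract both margins: 731 − 2·120 = 491 px.
Columns use 203 px, leaving 288 px across 6 gutters = 48 px each.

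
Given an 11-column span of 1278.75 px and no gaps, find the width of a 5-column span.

With no gaps, each column is 1278.75/11 = 116.25 px.
With no gaps, 5 columns span 5·116.25 = 581.25 px.

581.25 px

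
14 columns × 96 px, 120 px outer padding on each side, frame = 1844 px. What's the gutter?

20 px

Content width = 1844 − 2·120 = 1604 px.
14·96 + 13g = 1604 → 13g = 260 → g = 20 px.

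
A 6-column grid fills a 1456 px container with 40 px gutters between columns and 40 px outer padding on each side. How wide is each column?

Content width = 1456 − 2·40 = 1376 px.
Subtracting 5 gutters of 40 leaves 1176 for 6 columns, so c = 196 px.

196 px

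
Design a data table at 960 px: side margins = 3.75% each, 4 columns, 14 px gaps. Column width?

211.5 px

Margins: 3.75% × 960 = 36 px each, so content = 960 − 72 = 888 px.
4c + 3·14 = 888 → 4c = 846 → c = 211.5 px.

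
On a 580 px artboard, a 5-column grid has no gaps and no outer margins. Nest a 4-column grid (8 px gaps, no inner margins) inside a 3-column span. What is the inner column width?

5c = 580 → c = 116 px.
With no gaps, 3 columns span 3·116 = 348 px.
4 columns + 3 gaps: 4d + 3·8 = 348.
4d = 348 − 24 = 324, so d = 81 px.

81 px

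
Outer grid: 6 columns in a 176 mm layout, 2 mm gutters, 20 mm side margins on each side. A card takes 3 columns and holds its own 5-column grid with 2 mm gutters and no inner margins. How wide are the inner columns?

Outer content = 176 − 2·20 = 136 mm.
Subtracting 5 gutters of 2 leaves 126 for 6 columns, so c = 21 mm.
3 columns plus 2 gutters: 63 + 4 = 67 mm.
5d + 4·2 = 67 → 5d = 59 → d = 11.8 mm.

11.8 mm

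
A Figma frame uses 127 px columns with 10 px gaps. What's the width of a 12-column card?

1634 px

Span of 12: 12·127 + 11·10 = 1524 + 110 = 1634 px.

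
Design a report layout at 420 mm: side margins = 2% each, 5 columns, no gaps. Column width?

420 × (1 − 2·2%) = 420 × 96% = 403.2 mm for the columns.
403.2 / 5 = 80.64 mm per column.

80.64 mm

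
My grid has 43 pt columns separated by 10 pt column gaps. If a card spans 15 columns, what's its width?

785 pt

15 columns plus 14 column gaps: 645 + 140 = 785 pt.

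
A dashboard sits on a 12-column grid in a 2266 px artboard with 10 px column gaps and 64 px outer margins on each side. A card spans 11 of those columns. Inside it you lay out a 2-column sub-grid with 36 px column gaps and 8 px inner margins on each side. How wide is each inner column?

953.5 px

Inside the margins: 2266 − 128 = 2138 px.
12 columns + 11 column gaps: 12c + 11·10 = 2138.
12c = 2138 − 110 = 2028, so c = 169 px.
11 columns plus 10 column gaps: 1859 + 100 = 1959 px.
Inner content = 1959 − 2·8 = 1943 px.
1943 − 1·36 = 1907; ÷2 gives d = 953.5 px.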